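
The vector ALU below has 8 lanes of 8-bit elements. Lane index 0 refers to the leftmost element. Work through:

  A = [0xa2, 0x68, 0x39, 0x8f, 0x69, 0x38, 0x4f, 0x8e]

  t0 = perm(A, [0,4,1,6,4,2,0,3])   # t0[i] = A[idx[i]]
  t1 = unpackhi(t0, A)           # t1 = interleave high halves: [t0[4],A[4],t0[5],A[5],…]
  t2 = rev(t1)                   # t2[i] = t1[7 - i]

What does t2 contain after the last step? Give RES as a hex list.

RES = [0x8e, 0x8f, 0x4f, 0xa2, 0x38, 0x39, 0x69, 0x69]

→ t0 |a2|69|68|4f|69|39|a2|8f|
→ t1 |69|69|39|38|a2|4f|8f|8e|
→ t2 |8e|8f|4f|a2|38|39|69|69|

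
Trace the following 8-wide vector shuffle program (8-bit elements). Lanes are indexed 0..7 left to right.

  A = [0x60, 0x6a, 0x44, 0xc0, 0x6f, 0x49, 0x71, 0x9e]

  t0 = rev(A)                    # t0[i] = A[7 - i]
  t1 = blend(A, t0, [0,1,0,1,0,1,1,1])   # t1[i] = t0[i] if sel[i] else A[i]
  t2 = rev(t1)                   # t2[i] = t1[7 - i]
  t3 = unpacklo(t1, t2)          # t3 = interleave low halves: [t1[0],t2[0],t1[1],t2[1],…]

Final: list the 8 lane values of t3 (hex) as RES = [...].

RES = [ 0x60  0x60  0x71  0x6a  0x44  0x44  0x6f  0x6f ]

t0 = [0x9e, 0x71, 0x49, 0x6f, 0xc0, 0x44, 0x6a, 0x60]
t1 = [0x60, 0x71, 0x44, 0x6f, 0x6f, 0x44, 0x6a, 0x60]
t2 = [0x60, 0x6a, 0x44, 0x6f, 0x6f, 0x44, 0x71, 0x60]
t3 = [0x60, 0x60, 0x71, 0x6a, 0x44, 0x44, 0x6f, 0x6f]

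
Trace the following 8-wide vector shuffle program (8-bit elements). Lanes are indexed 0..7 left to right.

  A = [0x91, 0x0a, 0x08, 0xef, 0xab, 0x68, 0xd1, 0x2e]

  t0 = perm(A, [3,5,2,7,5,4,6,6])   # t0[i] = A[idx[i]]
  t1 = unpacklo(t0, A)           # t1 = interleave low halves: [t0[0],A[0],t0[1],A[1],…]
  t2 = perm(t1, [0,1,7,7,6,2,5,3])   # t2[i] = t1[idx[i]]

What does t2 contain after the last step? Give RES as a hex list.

→ t0 |ef|68|08|2e|68|ab|d1|d1|
→ t1 |ef|91|68|0a|08|08|2e|ef|
→ t2 |ef|91|ef|ef|2e|68|08|0a|

RES = [ 0xef  0x91  0xef  0xef  0x2e  0x68  0x08  0x0a ]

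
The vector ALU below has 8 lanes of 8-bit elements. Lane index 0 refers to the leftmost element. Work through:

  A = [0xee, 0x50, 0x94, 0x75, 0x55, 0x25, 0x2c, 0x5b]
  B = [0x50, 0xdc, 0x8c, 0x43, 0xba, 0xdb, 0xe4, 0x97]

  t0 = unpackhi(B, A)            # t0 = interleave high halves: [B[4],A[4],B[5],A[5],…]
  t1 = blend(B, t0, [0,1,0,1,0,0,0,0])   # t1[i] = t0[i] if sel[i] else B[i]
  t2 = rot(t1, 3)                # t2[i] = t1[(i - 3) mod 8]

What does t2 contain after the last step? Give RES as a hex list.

→ t0 |ba|55|db|25|e4|2c|97|5b|
→ t1 |50|55|8c|25|ba|db|e4|97|
→ t2 |db|e4|97|50|55|8c|25|ba|

RES = [ 0xdb  0xe4  0x97  0x50  0x55  0x8c  0x25  0xba ]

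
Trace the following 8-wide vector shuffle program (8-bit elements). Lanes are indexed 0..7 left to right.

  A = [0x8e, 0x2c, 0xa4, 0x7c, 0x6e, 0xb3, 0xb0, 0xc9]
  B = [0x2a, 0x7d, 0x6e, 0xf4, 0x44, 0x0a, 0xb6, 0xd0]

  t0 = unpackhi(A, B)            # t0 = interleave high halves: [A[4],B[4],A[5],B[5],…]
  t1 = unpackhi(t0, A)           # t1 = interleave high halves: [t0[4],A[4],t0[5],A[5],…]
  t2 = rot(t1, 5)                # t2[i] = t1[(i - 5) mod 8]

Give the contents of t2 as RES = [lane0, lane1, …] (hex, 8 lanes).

RES = [0xb3, 0xc9, 0xb0, 0xd0, 0xc9, 0xb0, 0x6e, 0xb6]

t0 = [0x6e, 0x44, 0xb3, 0x0a, 0xb0, 0xb6, 0xc9, 0xd0]
t1 = [0xb0, 0x6e, 0xb6, 0xb3, 0xc9, 0xb0, 0xd0, 0xc9]
t2 = [0xb3, 0xc9, 0xb0, 0xd0, 0xc9, 0xb0, 0x6e, 0xb6]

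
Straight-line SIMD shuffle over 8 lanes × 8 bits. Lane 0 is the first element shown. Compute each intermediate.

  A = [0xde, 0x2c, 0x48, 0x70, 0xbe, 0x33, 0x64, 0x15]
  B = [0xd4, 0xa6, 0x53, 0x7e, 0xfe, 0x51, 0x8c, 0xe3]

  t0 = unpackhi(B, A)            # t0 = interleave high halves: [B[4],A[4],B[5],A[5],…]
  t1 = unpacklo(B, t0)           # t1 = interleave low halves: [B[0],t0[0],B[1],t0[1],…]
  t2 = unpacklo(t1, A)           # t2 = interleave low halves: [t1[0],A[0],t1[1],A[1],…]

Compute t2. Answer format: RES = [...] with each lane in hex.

RES = [ 0xd4  0xde  0xfe  0x2c  0xa6  0x48  0xbe  0x70 ]

→ t0 |fe|be|51|33|8c|64|e3|15|
→ t1 |d4|fe|a6|be|53|51|7e|33|
→ t2 |d4|de|fe|2c|a6|48|be|70|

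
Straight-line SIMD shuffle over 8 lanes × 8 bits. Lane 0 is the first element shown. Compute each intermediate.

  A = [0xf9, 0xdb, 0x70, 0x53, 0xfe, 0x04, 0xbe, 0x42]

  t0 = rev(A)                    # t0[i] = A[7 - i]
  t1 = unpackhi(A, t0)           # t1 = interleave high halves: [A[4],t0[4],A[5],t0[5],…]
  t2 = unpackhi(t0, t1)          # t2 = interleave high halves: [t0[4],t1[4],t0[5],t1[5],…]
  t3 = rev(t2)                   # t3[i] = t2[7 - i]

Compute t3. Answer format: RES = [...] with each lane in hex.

RES = [ 0xf9  0xf9  0x42  0xdb  0xdb  0x70  0xbe  0x53 ]

  t0: 42 be 04 fe 53 70 db f9
  t1: fe 53 04 70 be db 42 f9
  t2: 53 be 70 db db 42 f9 f9
  t3: f9 f9 42 db db 70 be 53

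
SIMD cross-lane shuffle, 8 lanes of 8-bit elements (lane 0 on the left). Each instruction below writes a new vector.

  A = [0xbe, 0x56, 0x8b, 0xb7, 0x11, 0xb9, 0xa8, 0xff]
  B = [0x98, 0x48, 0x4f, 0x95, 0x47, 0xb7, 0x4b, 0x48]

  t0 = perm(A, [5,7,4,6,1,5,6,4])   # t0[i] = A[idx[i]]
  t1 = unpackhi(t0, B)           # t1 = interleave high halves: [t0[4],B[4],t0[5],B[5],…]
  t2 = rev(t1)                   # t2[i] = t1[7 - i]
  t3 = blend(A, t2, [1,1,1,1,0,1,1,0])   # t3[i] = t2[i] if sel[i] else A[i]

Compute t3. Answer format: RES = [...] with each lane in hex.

RES = [0x48, 0x11, 0x4b, 0xa8, 0x11, 0xb9, 0x47, 0xff]

→ t0 |b9|ff|11|a8|56|b9|a8|11|
→ t1 |56|47|b9|b7|a8|4b|11|48|
→ t2 |48|11|4b|a8|b7|b9|47|56|
→ t3 |48|11|4b|a8|11|b9|47|ff|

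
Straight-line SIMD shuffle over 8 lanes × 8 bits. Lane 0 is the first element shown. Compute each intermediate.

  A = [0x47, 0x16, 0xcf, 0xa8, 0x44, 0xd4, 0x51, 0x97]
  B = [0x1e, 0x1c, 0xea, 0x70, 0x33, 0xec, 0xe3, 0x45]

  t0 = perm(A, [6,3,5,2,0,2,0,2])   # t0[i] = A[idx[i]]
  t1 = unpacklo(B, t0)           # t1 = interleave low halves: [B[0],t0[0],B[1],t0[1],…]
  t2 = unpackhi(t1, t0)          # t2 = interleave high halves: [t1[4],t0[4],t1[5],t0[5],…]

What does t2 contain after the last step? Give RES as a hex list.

→ t0 |51|a8|d4|cf|47|cf|47|cf|
→ t1 |1e|51|1c|a8|ea|d4|70|cf|
→ t2 |ea|47|d4|cf|70|47|cf|cf|

RES = [ 0xea  0x47  0xd4  0xcf  0x70  0x47  0xcf  0xcf ]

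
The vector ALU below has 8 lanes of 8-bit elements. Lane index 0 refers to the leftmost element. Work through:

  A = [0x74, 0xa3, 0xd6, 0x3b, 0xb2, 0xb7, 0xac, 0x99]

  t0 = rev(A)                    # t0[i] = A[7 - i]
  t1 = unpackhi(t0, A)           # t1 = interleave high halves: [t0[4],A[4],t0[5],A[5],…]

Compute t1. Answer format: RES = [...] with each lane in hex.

  t0: 99 ac b7 b2 3b d6 a3 74
  t1: 3b b2 d6 b7 a3 ac 74 99

RES = [ 0x3b  0xb2  0xd6  0xb7  0xa3  0xac  0x74  0x99 ]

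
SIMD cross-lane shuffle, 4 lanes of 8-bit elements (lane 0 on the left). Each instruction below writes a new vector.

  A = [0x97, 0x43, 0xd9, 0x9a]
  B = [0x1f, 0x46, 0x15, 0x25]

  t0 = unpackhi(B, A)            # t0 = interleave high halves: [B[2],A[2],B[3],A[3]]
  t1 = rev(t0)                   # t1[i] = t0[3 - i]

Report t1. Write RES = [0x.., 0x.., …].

RES = [0x9a, 0x25, 0xd9, 0x15]

→ t0 |15|d9|25|9a|
→ t1 |9a|25|d9|15|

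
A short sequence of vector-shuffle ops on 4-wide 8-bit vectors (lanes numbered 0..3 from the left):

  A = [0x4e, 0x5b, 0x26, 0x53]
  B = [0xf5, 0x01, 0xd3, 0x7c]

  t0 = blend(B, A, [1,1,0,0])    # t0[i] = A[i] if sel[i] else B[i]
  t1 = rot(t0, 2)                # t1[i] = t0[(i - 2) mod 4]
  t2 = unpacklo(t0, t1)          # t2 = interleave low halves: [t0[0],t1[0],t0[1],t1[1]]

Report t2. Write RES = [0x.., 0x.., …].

  t0: 4e 5b d3 7c
  t1: d3 7c 4e 5b
  t2: 4e d3 5b 7c

RES = [ 0x4e  0xd3  0x5b  0x7c ]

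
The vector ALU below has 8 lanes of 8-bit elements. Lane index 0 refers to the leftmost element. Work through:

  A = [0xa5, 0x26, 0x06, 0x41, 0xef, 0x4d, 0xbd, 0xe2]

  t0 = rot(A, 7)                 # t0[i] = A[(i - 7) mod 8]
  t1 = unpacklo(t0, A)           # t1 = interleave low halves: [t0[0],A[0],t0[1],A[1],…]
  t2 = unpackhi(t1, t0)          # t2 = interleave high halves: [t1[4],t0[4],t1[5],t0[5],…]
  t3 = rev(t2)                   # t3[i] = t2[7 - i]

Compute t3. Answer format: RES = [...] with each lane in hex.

  t0: 26 06 41 ef 4d bd e2 a5
  t1: 26 a5 06 26 41 06 ef 41
  t2: 41 4d 06 bd ef e2 41 a5
  t3: a5 41 e2 ef bd 06 4d 41

RES = [ 0xa5  0x41  0xe2  0xef  0xbd  0x06  0x4d  0x41 ]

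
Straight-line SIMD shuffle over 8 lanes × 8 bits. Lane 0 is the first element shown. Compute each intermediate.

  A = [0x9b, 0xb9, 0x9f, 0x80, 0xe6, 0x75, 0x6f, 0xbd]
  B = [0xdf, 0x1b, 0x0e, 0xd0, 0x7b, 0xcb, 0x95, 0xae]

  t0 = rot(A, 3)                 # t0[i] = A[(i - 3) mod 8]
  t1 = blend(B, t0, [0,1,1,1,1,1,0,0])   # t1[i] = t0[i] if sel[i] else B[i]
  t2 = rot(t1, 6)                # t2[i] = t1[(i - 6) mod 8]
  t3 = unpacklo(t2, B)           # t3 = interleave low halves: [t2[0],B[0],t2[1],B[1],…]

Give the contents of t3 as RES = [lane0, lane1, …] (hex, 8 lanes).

t0 = [0x75, 0x6f, 0xbd, 0x9b, 0xb9, 0x9f, 0x80, 0xe6]
t1 = [0xdf, 0x6f, 0xbd, 0x9b, 0xb9, 0x9f, 0x95, 0xae]
t2 = [0xbd, 0x9b, 0xb9, 0x9f, 0x95, 0xae, 0xdf, 0x6f]
t3 = [0xbd, 0xdf, 0x9b, 0x1b, 0xb9, 0x0e, 0x9f, 0xd0]

RES = [ 0xbd  0xdf  0x9b  0x1b  0xb9  0x0e  0x9f  0xd0 ]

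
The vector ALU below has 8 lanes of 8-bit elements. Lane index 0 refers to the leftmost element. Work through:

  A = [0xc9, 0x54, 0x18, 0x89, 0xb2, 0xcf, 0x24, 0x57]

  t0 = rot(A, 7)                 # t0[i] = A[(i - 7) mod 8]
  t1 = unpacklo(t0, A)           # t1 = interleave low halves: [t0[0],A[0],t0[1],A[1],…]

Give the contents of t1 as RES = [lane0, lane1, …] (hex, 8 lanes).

RES = [0x54, 0xc9, 0x18, 0x54, 0x89, 0x18, 0xb2, 0x89]

t0 = [0x54, 0x18, 0x89, 0xb2, 0xcf, 0x24, 0x57, 0xc9]
t1 = [0x54, 0xc9, 0x18, 0x54, 0x89, 0x18, 0xb2, 0x89]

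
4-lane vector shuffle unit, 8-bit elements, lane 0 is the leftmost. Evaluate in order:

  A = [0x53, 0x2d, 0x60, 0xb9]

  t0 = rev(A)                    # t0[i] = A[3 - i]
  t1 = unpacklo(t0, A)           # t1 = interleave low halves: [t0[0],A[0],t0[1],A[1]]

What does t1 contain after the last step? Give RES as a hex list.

RES = [0xb9, 0x53, 0x60, 0x2d]

t0 = [0xb9, 0x60, 0x2d, 0x53]
t1 = [0xb9, 0x53, 0x60, 0x2d]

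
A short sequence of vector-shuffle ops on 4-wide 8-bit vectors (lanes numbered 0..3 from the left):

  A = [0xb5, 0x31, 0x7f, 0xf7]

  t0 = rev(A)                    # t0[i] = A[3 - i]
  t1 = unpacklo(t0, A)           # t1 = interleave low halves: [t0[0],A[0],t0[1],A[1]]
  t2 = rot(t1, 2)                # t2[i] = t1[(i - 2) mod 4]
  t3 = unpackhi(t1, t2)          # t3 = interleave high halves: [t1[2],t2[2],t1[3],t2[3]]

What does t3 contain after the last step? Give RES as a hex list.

  t0: f7 7f 31 b5
  t1: f7 b5 7f 31
  t2: 7f 31 f7 b5
  t3: 7f f7 31 b5

RES = [ 0x7f  0xf7  0x31  0xb5 ]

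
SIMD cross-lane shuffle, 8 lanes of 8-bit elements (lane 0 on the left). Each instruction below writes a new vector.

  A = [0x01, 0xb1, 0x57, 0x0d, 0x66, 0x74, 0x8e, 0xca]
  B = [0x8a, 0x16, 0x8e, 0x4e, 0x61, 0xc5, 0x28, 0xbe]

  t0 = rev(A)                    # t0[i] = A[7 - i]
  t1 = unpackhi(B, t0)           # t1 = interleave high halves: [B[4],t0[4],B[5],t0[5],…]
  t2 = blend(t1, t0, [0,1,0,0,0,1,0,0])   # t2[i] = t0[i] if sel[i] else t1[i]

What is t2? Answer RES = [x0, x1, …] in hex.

t0 = [0xca, 0x8e, 0x74, 0x66, 0x0d, 0x57, 0xb1, 0x01]
t1 = [0x61, 0x0d, 0xc5, 0x57, 0x28, 0xb1, 0xbe, 0x01]
t2 = [0x61, 0x8e, 0xc5, 0x57, 0x28, 0x57, 0xbe, 0x01]

RES = [ 0x61  0x8e  0xc5  0x57  0x28  0x57  0xbe  0x01 ]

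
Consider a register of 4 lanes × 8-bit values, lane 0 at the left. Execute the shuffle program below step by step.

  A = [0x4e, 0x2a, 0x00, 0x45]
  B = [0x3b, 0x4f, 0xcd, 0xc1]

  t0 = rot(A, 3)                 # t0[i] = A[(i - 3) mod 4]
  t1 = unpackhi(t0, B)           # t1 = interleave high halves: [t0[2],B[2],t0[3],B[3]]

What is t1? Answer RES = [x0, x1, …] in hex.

RES = [0x45, 0xcd, 0x4e, 0xc1]

  t0: 2a 00 45 4e
  t1: 45 cd 4e c1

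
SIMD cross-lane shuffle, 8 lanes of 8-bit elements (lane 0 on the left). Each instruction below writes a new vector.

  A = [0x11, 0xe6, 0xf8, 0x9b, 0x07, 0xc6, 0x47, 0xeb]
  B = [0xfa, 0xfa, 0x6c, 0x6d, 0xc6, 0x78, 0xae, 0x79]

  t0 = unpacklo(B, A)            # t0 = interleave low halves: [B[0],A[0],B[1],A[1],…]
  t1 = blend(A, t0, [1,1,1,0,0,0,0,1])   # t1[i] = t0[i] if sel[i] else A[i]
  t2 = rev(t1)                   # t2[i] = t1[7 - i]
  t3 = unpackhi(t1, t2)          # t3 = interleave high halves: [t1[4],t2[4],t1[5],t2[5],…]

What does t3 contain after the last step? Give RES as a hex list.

→ t0 |fa|11|fa|e6|6c|f8|6d|9b|
→ t1 |fa|11|fa|9b|07|c6|47|9b|
→ t2 |9b|47|c6|07|9b|fa|11|fa|
→ t3 |07|9b|c6|fa|47|11|9b|fa|

RES = [0x07, 0x9b, 0xc6, 0xfa, 0x47, 0x11, 0x9b, 0xfa]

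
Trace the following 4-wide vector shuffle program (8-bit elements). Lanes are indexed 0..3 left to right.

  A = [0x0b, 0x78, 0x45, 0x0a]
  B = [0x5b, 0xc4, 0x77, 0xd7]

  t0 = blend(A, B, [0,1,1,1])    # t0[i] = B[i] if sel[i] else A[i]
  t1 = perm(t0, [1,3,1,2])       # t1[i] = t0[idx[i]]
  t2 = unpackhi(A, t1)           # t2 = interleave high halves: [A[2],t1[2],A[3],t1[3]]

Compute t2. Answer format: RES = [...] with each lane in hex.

→ t0 |0b|c4|77|d7|
→ t1 |c4|d7|c4|77|
→ t2 |45|c4|0a|77|

RES = [0x45, 0xc4, 0x0a, 0x77]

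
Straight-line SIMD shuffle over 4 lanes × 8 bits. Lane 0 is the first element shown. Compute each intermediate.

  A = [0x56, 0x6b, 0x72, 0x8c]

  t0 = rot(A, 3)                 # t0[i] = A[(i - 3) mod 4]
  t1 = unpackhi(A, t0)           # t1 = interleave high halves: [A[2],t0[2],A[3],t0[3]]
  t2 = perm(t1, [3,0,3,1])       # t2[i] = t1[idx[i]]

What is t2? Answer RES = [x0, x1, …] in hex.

→ t0 |6b|72|8c|56|
→ t1 |72|8c|8c|56|
→ t2 |56|72|56|8c|

RES = [ 0x56  0x72  0x56  0x8c ]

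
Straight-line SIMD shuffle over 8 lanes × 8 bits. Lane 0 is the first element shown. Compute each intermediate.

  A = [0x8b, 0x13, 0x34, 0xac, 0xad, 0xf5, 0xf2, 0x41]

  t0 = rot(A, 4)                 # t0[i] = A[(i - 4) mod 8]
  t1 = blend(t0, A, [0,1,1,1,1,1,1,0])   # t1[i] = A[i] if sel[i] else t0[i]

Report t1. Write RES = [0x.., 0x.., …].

RES = [0xad, 0x13, 0x34, 0xac, 0xad, 0xf5, 0xf2, 0xac]

  t0: ad f5 f2 41 8b 13 34 ac
  t1: ad 13 34 ac ad f5 f2 ac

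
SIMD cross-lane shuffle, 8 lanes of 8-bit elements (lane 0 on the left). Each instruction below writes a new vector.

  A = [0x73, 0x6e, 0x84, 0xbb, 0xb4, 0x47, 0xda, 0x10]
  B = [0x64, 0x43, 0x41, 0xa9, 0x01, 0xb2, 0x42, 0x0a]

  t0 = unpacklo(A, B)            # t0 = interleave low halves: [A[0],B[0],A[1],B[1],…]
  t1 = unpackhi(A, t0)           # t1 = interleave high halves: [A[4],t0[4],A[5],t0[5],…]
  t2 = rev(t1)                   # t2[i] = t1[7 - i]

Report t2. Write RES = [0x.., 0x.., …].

RES = [0xa9, 0x10, 0xbb, 0xda, 0x41, 0x47, 0x84, 0xb4]

t0 = [0x73, 0x64, 0x6e, 0x43, 0x84, 0x41, 0xbb, 0xa9]
t1 = [0xb4, 0x84, 0x47, 0x41, 0xda, 0xbb, 0x10, 0xa9]
t2 = [0xa9, 0x10, 0xbb, 0xda, 0x41, 0x47, 0x84, 0xb4]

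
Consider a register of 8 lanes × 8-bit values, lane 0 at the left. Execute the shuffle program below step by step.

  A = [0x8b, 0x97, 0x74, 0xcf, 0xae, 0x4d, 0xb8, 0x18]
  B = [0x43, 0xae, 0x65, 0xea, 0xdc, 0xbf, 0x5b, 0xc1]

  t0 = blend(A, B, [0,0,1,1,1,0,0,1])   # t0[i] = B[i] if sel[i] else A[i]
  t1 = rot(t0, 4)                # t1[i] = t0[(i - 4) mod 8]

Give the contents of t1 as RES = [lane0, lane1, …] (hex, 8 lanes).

t0 = [0x8b, 0x97, 0x65, 0xea, 0xdc, 0x4d, 0xb8, 0xc1]
t1 = [0xdc, 0x4d, 0xb8, 0xc1, 0x8b, 0x97, 0x65, 0xea]

RES = [ 0xdc  0x4d  0xb8  0xc1  0x8b  0x97  0x65  0xea ]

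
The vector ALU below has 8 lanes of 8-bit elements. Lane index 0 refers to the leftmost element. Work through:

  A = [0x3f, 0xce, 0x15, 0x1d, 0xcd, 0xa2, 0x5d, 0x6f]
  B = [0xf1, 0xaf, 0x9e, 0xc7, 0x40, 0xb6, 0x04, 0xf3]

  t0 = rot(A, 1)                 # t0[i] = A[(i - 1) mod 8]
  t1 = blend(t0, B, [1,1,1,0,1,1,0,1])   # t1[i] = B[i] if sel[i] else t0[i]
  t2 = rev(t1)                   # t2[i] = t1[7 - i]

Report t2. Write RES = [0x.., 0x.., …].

RES = [ 0xf3  0xa2  0xb6  0x40  0x15  0x9e  0xaf  0xf1 ]

→ t0 |6f|3f|ce|15|1d|cd|a2|5d|
→ t1 |f1|af|9e|15|40|b6|a2|f3|
→ t2 |f3|a2|b6|40|15|9e|af|f1|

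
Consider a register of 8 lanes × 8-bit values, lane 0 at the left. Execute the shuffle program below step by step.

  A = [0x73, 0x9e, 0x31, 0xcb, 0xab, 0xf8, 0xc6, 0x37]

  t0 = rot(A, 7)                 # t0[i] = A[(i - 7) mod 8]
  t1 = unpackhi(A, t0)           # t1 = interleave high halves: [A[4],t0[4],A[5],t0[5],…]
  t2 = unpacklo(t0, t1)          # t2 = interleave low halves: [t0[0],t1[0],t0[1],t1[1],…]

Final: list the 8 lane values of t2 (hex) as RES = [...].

  t0: 9e 31 cb ab f8 c6 37 73
  t1: ab f8 f8 c6 c6 37 37 73
  t2: 9e ab 31 f8 cb f8 ab c6

RES = [ 0x9e  0xab  0x31  0xf8  0xcb  0xf8  0xab  0xc6 ]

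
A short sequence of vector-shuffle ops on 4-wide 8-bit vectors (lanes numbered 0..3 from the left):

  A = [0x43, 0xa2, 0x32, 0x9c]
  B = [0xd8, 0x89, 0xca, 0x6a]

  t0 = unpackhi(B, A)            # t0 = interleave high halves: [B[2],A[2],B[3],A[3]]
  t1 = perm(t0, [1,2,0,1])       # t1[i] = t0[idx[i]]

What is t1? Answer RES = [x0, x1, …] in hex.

→ t0 |ca|32|6a|9c|
→ t1 |32|6a|ca|32|

RES = [ 0x32  0x6a  0xca  0x32 ]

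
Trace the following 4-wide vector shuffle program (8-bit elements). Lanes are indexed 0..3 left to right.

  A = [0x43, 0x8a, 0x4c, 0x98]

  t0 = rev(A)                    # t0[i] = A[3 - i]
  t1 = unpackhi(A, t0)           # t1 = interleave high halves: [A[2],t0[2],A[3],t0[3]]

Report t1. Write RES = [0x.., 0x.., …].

→ t0 |98|4c|8a|43|
→ t1 |4c|8a|98|43|

RES = [ 0x4c  0x8a  0x98  0x43 ]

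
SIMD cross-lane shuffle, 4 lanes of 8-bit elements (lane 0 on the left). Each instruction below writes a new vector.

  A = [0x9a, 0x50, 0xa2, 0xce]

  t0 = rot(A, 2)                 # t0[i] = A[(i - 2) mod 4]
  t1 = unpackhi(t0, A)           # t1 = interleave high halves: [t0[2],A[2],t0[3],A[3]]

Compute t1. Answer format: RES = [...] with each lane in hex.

RES = [0x9a, 0xa2, 0x50, 0xce]

  t0: a2 ce 9a 50
  t1: 9a a2 50 ce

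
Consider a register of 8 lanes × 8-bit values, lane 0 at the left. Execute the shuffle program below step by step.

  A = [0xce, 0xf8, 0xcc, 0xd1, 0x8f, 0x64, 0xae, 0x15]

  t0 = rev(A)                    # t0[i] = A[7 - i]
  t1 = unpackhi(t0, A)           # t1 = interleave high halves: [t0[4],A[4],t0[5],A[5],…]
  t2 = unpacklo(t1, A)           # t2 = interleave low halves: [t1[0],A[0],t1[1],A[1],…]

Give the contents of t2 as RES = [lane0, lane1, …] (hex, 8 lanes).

RES = [0xd1, 0xce, 0x8f, 0xf8, 0xcc, 0xcc, 0x64, 0xd1]

  t0: 15 ae 64 8f d1 cc f8 ce
  t1: d1 8f cc 64 f8 ae ce 15
  t2: d1 ce 8f f8 cc cc 64 d1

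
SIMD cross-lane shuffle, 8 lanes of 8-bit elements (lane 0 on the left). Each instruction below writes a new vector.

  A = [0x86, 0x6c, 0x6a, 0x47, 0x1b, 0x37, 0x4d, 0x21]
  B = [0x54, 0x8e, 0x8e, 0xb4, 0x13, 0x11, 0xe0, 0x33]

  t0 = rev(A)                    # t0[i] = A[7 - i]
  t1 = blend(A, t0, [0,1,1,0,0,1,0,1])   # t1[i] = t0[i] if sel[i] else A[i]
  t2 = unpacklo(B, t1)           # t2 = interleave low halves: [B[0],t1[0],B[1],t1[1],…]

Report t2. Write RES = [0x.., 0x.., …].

→ t0 |21|4d|37|1b|47|6a|6c|86|
→ t1 |86|4d|37|47|1b|6a|4d|86|
→ t2 |54|86|8e|4d|8e|37|b4|47|

RES = [0x54, 0x86, 0x8e, 0x4d, 0x8e, 0x37, 0xb4, 0x47]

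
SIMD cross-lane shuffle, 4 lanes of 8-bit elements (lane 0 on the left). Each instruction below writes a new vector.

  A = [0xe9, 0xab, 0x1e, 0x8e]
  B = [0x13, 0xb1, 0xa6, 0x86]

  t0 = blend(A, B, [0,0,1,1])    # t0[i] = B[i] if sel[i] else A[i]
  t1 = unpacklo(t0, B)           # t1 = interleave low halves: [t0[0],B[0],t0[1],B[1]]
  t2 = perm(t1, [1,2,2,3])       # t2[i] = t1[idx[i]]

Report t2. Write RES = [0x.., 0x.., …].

RES = [0x13, 0xab, 0xab, 0xb1]

  t0: e9 ab a6 86
  t1: e9 13 ab b1
  t2: 13 ab ab b1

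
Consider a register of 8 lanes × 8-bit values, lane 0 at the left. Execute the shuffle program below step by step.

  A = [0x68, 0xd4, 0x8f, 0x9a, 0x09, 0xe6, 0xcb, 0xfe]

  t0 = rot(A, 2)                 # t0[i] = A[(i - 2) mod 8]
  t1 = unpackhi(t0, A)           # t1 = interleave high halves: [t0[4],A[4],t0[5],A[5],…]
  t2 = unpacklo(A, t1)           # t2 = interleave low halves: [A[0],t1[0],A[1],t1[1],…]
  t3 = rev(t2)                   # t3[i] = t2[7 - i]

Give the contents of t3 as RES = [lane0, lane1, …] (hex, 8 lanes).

t0 = [0xcb, 0xfe, 0x68, 0xd4, 0x8f, 0x9a, 0x09, 0xe6]
t1 = [0x8f, 0x09, 0x9a, 0xe6, 0x09, 0xcb, 0xe6, 0xfe]
t2 = [0x68, 0x8f, 0xd4, 0x09, 0x8f, 0x9a, 0x9a, 0xe6]
t3 = [0xe6, 0x9a, 0x9a, 0x8f, 0x09, 0xd4, 0x8f, 0x68]

RES = [0xe6, 0x9a, 0x9a, 0x8f, 0x09, 0xd4, 0x8f, 0x68]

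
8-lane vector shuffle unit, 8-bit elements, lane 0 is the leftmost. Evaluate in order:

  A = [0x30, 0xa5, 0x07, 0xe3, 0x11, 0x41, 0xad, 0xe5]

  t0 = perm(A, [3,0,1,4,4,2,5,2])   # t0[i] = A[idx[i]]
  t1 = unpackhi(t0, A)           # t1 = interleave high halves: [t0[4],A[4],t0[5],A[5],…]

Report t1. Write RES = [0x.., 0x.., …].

RES = [ 0x11  0x11  0x07  0x41  0x41  0xad  0x07  0xe5 ]

t0 = [0xe3, 0x30, 0xa5, 0x11, 0x11, 0x07, 0x41, 0x07]
t1 = [0x11, 0x11, 0x07, 0x41, 0x41, 0xad, 0x07, 0xe5]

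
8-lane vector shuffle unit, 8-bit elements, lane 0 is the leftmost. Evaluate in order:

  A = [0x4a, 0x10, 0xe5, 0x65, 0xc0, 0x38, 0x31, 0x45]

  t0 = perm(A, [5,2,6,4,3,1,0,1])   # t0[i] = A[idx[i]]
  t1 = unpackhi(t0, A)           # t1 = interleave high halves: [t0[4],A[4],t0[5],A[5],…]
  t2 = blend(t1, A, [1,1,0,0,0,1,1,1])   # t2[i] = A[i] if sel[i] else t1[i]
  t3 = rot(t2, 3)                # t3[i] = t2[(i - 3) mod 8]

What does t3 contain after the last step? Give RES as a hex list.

  t0: 38 e5 31 c0 65 10 4a 10
  t1: 65 c0 10 38 4a 31 10 45
  t2: 4a 10 10 38 4a 38 31 45
  t3: 38 31 45 4a 10 10 38 4a

RES = [0x38, 0x31, 0x45, 0x4a, 0x10, 0x10, 0x38, 0x4a]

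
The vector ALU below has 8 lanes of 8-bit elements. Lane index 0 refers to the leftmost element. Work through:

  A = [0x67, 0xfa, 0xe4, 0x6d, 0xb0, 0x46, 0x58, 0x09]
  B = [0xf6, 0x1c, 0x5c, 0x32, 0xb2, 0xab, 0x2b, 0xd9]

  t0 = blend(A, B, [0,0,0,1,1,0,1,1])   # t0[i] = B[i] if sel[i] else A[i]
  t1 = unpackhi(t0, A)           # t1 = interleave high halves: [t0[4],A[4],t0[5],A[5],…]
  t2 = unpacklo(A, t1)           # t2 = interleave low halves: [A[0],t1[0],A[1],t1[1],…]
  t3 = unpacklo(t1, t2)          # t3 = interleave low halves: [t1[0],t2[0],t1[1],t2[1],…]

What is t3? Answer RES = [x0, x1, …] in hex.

→ t0 |67|fa|e4|32|b2|46|2b|d9|
→ t1 |b2|b0|46|46|2b|58|d9|09|
→ t2 |67|b2|fa|b0|e4|46|6d|46|
→ t3 |b2|67|b0|b2|46|fa|46|b0|

RES = [0xb2, 0x67, 0xb0, 0xb2, 0x46, 0xfa, 0x46, 0xb0]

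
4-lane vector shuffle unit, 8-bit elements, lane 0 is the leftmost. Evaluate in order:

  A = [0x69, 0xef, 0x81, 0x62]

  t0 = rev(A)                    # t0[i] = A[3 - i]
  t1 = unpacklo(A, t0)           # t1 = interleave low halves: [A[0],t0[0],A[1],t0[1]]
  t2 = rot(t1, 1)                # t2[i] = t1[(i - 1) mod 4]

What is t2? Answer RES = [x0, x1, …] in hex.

  t0: 62 81 ef 69
  t1: 69 62 ef 81
  t2: 81 69 62 ef

RES = [ 0x81  0x69  0x62  0xef ]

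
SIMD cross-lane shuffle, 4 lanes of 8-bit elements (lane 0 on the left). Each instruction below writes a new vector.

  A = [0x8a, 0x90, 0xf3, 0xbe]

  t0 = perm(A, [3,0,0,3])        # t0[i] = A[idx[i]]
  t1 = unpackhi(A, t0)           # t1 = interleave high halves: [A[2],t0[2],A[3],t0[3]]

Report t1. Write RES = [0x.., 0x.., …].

RES = [ 0xf3  0x8a  0xbe  0xbe ]

t0 = [0xbe, 0x8a, 0x8a, 0xbe]
t1 = [0xf3, 0x8a, 0xbe, 0xbe]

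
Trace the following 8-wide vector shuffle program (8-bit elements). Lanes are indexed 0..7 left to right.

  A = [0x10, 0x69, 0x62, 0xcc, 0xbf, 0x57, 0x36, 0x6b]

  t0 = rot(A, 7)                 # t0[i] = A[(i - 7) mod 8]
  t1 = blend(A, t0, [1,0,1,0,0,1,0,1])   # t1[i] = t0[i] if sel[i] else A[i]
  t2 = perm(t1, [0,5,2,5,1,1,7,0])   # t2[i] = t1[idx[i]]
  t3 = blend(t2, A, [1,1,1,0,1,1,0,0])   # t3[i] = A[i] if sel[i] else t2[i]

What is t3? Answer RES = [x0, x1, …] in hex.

RES = [ 0x10  0x69  0x62  0x36  0xbf  0x57  0x10  0x69 ]

  t0: 69 62 cc bf 57 36 6b 10
  t1: 69 69 cc cc bf 36 36 10
  t2: 69 36 cc 36 69 69 10 69
  t3: 10 69 62 36 bf 57 10 69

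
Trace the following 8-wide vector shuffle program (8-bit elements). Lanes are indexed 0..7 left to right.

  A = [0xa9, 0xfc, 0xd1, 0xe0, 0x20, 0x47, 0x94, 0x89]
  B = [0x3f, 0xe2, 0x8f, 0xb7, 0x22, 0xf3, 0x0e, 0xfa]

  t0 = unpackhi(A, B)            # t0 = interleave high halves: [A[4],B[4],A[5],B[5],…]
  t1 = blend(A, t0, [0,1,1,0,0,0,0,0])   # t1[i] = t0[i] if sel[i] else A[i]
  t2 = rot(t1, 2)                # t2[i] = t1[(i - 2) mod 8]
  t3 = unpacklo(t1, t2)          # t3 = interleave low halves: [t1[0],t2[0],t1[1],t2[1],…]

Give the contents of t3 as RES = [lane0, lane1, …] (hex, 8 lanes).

→ t0 |20|22|47|f3|94|0e|89|fa|
→ t1 |a9|22|47|e0|20|47|94|89|
→ t2 |94|89|a9|22|47|e0|20|47|
→ t3 |a9|94|22|89|47|a9|e0|22|

RES = [0xa9, 0x94, 0x22, 0x89, 0x47, 0xa9, 0xe0, 0x22]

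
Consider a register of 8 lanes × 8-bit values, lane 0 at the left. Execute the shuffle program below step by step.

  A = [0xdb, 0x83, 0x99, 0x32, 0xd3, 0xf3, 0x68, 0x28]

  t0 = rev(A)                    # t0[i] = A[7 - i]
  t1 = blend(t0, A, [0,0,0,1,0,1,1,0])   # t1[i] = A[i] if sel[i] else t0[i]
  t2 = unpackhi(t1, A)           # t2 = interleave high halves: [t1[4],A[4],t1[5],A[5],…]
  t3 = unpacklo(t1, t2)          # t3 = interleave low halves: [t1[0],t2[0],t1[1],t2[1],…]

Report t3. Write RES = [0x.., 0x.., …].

→ t0 |28|68|f3|d3|32|99|83|db|
→ t1 |28|68|f3|32|32|f3|68|db|
→ t2 |32|d3|f3|f3|68|68|db|28|
→ t3 |28|32|68|d3|f3|f3|32|f3|

RES = [ 0x28  0x32  0x68  0xd3  0xf3  0xf3  0x32  0xf3 ]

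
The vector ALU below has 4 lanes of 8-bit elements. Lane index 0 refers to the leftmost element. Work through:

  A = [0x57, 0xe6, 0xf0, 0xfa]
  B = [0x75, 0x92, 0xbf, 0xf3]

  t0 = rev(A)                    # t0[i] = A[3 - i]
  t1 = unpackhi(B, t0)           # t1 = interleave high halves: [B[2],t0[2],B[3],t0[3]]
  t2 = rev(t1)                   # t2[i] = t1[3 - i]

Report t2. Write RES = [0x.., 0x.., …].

t0 = [0xfa, 0xf0, 0xe6, 0x57]
t1 = [0xbf, 0xe6, 0xf3, 0x57]
t2 = [0x57, 0xf3, 0xe6, 0xbf]

RES = [ 0x57  0xf3  0xe6  0xbf ]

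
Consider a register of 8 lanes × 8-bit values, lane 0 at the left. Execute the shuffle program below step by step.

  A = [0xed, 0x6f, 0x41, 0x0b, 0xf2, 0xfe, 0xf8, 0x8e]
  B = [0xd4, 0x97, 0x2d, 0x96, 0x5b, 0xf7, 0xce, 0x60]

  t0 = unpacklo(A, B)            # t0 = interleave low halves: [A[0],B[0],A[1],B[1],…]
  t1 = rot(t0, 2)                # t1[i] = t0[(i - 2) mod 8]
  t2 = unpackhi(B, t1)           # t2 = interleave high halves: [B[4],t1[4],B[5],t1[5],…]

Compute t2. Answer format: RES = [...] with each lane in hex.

RES = [ 0x5b  0x6f  0xf7  0x97  0xce  0x41  0x60  0x2d ]

t0 = [0xed, 0xd4, 0x6f, 0x97, 0x41, 0x2d, 0x0b, 0x96]
t1 = [0x0b, 0x96, 0xed, 0xd4, 0x6f, 0x97, 0x41, 0x2d]
t2 = [0x5b, 0x6f, 0xf7, 0x97, 0xce, 0x41, 0x60, 0x2d]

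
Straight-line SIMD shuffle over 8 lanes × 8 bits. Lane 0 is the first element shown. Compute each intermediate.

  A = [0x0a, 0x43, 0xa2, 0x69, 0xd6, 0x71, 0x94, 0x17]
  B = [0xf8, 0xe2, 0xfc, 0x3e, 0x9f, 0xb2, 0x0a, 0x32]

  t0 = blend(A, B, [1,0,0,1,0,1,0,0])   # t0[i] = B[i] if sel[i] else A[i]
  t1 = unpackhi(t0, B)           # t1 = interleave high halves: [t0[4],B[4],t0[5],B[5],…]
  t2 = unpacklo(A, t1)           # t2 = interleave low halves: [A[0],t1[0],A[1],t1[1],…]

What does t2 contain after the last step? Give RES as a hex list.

→ t0 |f8|43|a2|3e|d6|b2|94|17|
→ t1 |d6|9f|b2|b2|94|0a|17|32|
→ t2 |0a|d6|43|9f|a2|b2|69|b2|

RES = [ 0x0a  0xd6  0x43  0x9f  0xa2  0xb2  0x69  0xb2 ]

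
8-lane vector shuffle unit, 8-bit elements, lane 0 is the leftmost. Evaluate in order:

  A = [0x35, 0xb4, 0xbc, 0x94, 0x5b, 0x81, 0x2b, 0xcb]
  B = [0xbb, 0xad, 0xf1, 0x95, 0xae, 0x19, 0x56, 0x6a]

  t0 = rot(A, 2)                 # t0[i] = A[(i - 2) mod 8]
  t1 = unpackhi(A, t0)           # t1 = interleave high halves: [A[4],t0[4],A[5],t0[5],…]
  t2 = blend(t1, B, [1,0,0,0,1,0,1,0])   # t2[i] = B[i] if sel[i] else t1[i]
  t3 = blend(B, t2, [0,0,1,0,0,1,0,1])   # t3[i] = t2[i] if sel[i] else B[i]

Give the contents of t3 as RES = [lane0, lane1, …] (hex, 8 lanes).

RES = [ 0xbb  0xad  0x81  0x95  0xae  0x5b  0x56  0x81 ]

  t0: 2b cb 35 b4 bc 94 5b 81
  t1: 5b bc 81 94 2b 5b cb 81
  t2: bb bc 81 94 ae 5b 56 81
  t3: bb ad 81 95 ae 5b 56 81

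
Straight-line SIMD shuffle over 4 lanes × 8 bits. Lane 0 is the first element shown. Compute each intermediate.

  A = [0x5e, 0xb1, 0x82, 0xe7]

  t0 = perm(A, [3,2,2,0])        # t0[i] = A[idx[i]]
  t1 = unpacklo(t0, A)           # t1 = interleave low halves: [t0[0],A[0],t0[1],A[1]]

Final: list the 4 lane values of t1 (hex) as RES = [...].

t0 = [0xe7, 0x82, 0x82, 0x5e]
t1 = [0xe7, 0x5e, 0x82, 0xb1]

RES = [0xe7, 0x5e, 0x82, 0xb1]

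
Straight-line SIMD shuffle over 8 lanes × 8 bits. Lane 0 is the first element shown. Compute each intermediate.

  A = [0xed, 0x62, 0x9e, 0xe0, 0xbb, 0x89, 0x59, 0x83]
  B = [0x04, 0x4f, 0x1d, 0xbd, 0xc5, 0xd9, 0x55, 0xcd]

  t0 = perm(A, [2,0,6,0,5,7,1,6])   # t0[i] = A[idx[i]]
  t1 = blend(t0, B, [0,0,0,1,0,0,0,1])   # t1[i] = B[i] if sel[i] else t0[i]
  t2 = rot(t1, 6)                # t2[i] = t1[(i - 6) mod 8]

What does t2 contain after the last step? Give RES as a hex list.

→ t0 |9e|ed|59|ed|89|83|62|59|
→ t1 |9e|ed|59|bd|89|83|62|cd|
→ t2 |59|bd|89|83|62|cd|9e|ed|

RES = [0x59, 0xbd, 0x89, 0x83, 0x62, 0xcd, 0x9e, 0xed]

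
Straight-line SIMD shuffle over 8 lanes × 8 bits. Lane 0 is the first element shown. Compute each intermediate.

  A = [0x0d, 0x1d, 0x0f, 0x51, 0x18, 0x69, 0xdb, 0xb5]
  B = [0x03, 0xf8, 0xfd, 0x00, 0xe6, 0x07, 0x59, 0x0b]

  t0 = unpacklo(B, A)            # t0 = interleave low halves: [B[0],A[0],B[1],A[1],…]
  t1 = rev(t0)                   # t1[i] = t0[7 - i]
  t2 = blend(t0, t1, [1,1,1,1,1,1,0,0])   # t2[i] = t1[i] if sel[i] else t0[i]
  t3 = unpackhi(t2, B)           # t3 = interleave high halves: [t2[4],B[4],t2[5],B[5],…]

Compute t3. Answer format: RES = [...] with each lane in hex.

  t0: 03 0d f8 1d fd 0f 00 51
  t1: 51 00 0f fd 1d f8 0d 03
  t2: 51 00 0f fd 1d f8 00 51
  t3: 1d e6 f8 07 00 59 51 0b

RES = [0x1d, 0xe6, 0xf8, 0x07, 0x00, 0x59, 0x51, 0x0b]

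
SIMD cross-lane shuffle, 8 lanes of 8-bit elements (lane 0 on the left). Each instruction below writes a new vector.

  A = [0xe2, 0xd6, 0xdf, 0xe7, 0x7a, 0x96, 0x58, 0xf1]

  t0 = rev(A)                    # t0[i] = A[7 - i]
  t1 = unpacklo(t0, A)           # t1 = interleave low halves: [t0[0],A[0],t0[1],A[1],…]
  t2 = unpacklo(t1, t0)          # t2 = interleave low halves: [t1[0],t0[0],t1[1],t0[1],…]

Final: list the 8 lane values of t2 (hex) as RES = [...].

  t0: f1 58 96 7a e7 df d6 e2
  t1: f1 e2 58 d6 96 df 7a e7
  t2: f1 f1 e2 58 58 96 d6 7a

RES = [0xf1, 0xf1, 0xe2, 0x58, 0x58, 0x96, 0xd6, 0x7a]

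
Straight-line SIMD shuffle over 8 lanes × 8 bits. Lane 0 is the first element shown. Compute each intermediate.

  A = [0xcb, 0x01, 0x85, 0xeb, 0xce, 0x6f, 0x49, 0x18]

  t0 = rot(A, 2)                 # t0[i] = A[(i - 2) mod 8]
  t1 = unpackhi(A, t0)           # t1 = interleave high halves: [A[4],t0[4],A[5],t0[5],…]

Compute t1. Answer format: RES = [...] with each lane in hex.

RES = [0xce, 0x85, 0x6f, 0xeb, 0x49, 0xce, 0x18, 0x6f]

  t0: 49 18 cb 01 85 eb ce 6f
  t1: ce 85 6f eb 49 ce 18 6f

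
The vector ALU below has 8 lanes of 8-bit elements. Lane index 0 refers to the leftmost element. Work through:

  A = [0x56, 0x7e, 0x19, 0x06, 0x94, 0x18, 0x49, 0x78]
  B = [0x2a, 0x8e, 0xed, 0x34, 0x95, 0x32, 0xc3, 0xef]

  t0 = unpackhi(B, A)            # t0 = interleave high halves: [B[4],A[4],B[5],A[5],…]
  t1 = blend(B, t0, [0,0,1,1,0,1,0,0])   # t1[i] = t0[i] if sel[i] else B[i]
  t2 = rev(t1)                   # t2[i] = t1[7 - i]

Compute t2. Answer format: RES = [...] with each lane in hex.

RES = [ 0xef  0xc3  0x49  0x95  0x18  0x32  0x8e  0x2a ]

t0 = [0x95, 0x94, 0x32, 0x18, 0xc3, 0x49, 0xef, 0x78]
t1 = [0x2a, 0x8e, 0x32, 0x18, 0x95, 0x49, 0xc3, 0xef]
t2 = [0xef, 0xc3, 0x49, 0x95, 0x18, 0x32, 0x8e, 0x2a]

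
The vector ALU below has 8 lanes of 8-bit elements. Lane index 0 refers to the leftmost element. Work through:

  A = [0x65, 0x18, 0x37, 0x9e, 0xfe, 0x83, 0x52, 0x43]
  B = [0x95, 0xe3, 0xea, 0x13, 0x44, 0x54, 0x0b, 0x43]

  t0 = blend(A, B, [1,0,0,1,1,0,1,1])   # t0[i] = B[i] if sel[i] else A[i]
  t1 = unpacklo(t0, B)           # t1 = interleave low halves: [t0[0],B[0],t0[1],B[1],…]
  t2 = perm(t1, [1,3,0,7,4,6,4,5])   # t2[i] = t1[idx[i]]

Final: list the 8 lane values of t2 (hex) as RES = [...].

RES = [0x95, 0xe3, 0x95, 0x13, 0x37, 0x13, 0x37, 0xea]

→ t0 |95|18|37|13|44|83|0b|43|
→ t1 |95|95|18|e3|37|ea|13|13|
→ t2 |95|e3|95|13|37|13|37|ea|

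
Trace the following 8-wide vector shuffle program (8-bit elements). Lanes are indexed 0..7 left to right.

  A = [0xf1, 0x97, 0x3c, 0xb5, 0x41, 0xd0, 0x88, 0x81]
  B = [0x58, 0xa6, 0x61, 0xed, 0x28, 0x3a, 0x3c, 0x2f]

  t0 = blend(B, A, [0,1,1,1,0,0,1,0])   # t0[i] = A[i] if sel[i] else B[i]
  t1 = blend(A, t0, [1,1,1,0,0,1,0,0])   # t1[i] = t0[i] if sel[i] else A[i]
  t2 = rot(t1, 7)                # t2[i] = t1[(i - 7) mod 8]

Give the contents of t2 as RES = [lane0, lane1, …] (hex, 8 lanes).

RES = [ 0x97  0x3c  0xb5  0x41  0x3a  0x88  0x81  0x58 ]

t0 = [0x58, 0x97, 0x3c, 0xb5, 0x28, 0x3a, 0x88, 0x2f]
t1 = [0x58, 0x97, 0x3c, 0xb5, 0x41, 0x3a, 0x88, 0x81]
t2 = [0x97, 0x3c, 0xb5, 0x41, 0x3a, 0x88, 0x81, 0x58]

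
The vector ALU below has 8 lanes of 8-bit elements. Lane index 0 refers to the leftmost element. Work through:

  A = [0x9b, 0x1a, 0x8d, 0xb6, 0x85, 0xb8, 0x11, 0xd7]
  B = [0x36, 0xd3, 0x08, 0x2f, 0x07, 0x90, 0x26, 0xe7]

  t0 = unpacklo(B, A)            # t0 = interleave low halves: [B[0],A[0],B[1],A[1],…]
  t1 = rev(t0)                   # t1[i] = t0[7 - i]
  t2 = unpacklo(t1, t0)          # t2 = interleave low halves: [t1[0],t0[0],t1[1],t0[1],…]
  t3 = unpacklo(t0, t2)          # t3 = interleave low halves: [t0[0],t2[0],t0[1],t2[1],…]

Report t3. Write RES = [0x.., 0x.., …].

RES = [0x36, 0xb6, 0x9b, 0x36, 0xd3, 0x2f, 0x1a, 0x9b]

→ t0 |36|9b|d3|1a|08|8d|2f|b6|
→ t1 |b6|2f|8d|08|1a|d3|9b|36|
→ t2 |b6|36|2f|9b|8d|d3|08|1a|
→ t3 |36|b6|9b|36|d3|2f|1a|9b|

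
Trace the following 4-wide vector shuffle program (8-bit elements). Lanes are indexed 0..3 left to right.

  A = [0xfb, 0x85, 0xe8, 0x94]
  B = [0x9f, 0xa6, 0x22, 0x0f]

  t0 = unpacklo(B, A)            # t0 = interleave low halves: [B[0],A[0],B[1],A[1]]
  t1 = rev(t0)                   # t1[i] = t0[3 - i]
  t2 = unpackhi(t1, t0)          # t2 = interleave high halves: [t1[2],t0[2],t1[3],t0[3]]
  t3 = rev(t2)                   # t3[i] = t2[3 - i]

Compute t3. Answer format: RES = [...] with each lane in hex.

t0 = [0x9f, 0xfb, 0xa6, 0x85]
t1 = [0x85, 0xa6, 0xfb, 0x9f]
t2 = [0xfb, 0xa6, 0x9f, 0x85]
t3 = [0x85, 0x9f, 0xa6, 0xfb]

RES = [ 0x85  0x9f  0xa6  0xfb ]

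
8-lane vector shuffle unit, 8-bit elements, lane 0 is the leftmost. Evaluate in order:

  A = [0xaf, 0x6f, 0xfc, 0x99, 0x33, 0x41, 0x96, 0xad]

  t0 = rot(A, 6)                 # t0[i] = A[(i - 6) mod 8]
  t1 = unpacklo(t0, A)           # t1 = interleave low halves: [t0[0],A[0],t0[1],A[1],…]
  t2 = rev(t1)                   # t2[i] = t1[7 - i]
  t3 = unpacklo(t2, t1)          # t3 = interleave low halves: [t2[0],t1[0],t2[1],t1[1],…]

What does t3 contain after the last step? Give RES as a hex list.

→ t0 |fc|99|33|41|96|ad|af|6f|
→ t1 |fc|af|99|6f|33|fc|41|99|
→ t2 |99|41|fc|33|6f|99|af|fc|
→ t3 |99|fc|41|af|fc|99|33|6f|

RES = [0x99, 0xfc, 0x41, 0xaf, 0xfc, 0x99, 0x33, 0x6f]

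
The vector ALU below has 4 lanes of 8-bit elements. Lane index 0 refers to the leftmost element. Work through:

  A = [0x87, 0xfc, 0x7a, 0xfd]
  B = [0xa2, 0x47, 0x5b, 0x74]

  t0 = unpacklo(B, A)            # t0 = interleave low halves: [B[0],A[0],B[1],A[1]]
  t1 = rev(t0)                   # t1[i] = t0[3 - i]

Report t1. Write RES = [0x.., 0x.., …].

t0 = [0xa2, 0x87, 0x47, 0xfc]
t1 = [0xfc, 0x47, 0x87, 0xa2]

RES = [0xfc, 0x47, 0x87, 0xa2]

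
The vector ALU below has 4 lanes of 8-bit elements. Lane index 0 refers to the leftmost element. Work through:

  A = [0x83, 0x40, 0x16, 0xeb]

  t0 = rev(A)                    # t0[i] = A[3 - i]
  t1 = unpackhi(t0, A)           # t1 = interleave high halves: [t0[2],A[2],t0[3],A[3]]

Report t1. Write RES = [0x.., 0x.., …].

→ t0 |eb|16|40|83|
→ t1 |40|16|83|eb|

RES = [0x40, 0x16, 0x83, 0xeb]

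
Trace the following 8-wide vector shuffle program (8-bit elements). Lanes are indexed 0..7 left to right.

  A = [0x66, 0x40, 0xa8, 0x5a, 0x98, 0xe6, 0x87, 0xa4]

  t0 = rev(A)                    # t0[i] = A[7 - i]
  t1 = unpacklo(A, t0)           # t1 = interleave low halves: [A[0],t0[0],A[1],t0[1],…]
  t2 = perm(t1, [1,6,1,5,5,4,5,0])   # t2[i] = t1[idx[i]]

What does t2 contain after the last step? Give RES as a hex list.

→ t0 |a4|87|e6|98|5a|a8|40|66|
→ t1 |66|a4|40|87|a8|e6|5a|98|
→ t2 |a4|5a|a4|e6|e6|a8|e6|66|

RES = [ 0xa4  0x5a  0xa4  0xe6  0xe6  0xa8  0xe6  0x66 ]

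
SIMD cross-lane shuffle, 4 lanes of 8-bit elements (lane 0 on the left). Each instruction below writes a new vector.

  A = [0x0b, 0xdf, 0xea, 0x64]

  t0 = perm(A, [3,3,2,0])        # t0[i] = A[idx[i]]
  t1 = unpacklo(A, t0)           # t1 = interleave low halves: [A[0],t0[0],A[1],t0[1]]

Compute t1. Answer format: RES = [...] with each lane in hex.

RES = [ 0x0b  0x64  0xdf  0x64 ]

  t0: 64 64 ea 0b
  t1: 0b 64 df 64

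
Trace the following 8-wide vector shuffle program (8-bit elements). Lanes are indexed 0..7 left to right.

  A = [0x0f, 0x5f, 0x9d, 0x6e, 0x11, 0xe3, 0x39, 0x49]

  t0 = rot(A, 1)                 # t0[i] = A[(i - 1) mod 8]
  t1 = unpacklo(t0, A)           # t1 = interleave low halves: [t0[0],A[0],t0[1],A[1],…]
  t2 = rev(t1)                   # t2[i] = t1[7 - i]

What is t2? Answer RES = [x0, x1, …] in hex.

  t0: 49 0f 5f 9d 6e 11 e3 39
  t1: 49 0f 0f 5f 5f 9d 9d 6e
  t2: 6e 9d 9d 5f 5f 0f 0f 49

RES = [ 0x6e  0x9d  0x9d  0x5f  0x5f  0x0f  0x0f  0x49 ]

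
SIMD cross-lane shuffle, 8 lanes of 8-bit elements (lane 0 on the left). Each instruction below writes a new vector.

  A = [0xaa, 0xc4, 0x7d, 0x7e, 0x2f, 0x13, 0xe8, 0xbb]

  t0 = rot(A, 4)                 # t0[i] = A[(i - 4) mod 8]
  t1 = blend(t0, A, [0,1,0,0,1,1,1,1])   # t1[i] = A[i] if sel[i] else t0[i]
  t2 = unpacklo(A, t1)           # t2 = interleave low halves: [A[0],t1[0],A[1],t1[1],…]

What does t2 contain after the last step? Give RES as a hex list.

RES = [0xaa, 0x2f, 0xc4, 0xc4, 0x7d, 0xe8, 0x7e, 0xbb]

  t0: 2f 13 e8 bb aa c4 7d 7e
  t1: 2f c4 e8 bb 2f 13 e8 bb
  t2: aa 2f c4 c4 7d e8 7e bb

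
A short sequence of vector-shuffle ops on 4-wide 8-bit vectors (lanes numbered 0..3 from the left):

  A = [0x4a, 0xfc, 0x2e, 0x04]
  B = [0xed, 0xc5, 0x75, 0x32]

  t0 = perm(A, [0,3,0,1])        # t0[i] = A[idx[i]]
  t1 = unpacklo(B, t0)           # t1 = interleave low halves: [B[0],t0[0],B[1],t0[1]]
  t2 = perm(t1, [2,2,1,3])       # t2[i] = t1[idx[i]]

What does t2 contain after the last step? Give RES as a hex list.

RES = [ 0xc5  0xc5  0x4a  0x04 ]

t0 = [0x4a, 0x04, 0x4a, 0xfc]
t1 = [0xed, 0x4a, 0xc5, 0x04]
t2 = [0xc5, 0xc5, 0x4a, 0x04]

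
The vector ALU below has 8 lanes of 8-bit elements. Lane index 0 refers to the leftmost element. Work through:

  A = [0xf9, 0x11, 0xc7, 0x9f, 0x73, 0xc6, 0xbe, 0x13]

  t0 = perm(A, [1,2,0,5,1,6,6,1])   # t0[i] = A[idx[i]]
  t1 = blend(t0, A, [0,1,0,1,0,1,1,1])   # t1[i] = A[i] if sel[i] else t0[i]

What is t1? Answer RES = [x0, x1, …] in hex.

RES = [ 0x11  0x11  0xf9  0x9f  0x11  0xc6  0xbe  0x13 ]

→ t0 |11|c7|f9|c6|11|be|be|11|
→ t1 |11|11|f9|9f|11|c6|be|13|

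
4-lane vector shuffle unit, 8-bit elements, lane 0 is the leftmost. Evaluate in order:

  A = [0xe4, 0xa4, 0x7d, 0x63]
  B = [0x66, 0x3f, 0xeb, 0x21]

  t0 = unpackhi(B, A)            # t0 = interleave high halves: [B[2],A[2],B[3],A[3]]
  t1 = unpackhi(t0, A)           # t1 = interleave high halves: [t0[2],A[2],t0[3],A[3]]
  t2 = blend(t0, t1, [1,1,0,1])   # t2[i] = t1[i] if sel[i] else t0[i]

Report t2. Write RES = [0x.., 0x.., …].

RES = [0x21, 0x7d, 0x21, 0x63]

t0 = [0xeb, 0x7d, 0x21, 0x63]
t1 = [0x21, 0x7d, 0x63, 0x63]
t2 = [0x21, 0x7d, 0x21, 0x63]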